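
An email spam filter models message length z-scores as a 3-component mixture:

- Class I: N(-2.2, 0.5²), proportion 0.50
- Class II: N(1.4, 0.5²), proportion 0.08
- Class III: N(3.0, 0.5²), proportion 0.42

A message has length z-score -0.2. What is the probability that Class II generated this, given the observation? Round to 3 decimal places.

0.740

By Bayes' theorem, P(k | x) = w_k f_k(x) / Σ_j w_j f_j(x).
Evaluate each component's likelihood at the observed value:
  p_I = (1/(0.5·√(2π)))·exp(−(-0.2−-2.2)²/(2·0.5²)) = 0.797885·exp(-8.00000) = 0.00026766
  p_II = (1/(0.5·√(2π)))·exp(−(-0.2−1.4)²/(2·0.5²)) = 0.797885·exp(-5.12000) = 0.00476818
  p_III = (1/(0.5·√(2π)))·exp(−(-0.2−3.0)²/(2·0.5²)) = 0.797885·exp(-20.48000) = 1.01763e-09
Weight by the priors:
  w_I·p_I = 0.50 × 0.00026766 = 0.00013383
  w_II·p_II = 0.08 × 0.00476818 = 0.000381454
  w_III·p_III = 0.42 × 1.01763e-09 = 4.27404e-10
Denominator: 0.00013383 + 0.000381454 + 4.27404e-10 = 0.000515285
P(Class II | x) = 0.000381454 / 0.000515285 ≈ 0.740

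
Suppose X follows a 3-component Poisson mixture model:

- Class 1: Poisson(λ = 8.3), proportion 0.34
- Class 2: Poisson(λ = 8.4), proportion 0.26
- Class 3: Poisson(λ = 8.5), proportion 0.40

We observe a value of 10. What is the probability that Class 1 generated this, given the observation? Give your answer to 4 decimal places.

0.3331

Apply Bayes' rule: the posterior for each component is proportional to its prior times its likelihood at x.
Evaluate each component's likelihood at the observed value:
  f_1 = e^(−8.3)·8.3^10/10! = 0.106261
  f_2 = e^(−8.4)·8.4^10/10! = 0.108382
  f_3 = e^(−8.5)·8.5^10/10! = 0.110388
Prior × likelihood for each component:
  π_1·f_1 = 0.34 × 0.106261 = 0.0361287
  π_2·f_2 = 0.26 × 0.108382 = 0.0281793
  π_3·f_3 = 0.40 × 0.110388 = 0.0441553
Normaliser: 0.0361287 + 0.0281793 + 0.0441553 = 0.108463
So the posterior for Class 1 is 0.0361287 / 0.108463 ≈ 0.3331.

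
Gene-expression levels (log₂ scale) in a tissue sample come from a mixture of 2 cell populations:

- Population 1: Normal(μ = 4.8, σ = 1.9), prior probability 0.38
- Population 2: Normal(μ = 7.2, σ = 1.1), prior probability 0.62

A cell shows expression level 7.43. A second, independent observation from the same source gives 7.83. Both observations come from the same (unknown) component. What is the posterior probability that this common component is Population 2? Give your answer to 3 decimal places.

0.974

P(component k | x) = w_k·f_k(x) / marginal(x), where marginal(x) = Σ_j w_j·f_j(x).
Since both observations come from the same component, the likelihood for component k is f_k(x₁)·f_k(x₂).
  L_1 = [(1/(1.9·√(2π)))·exp(−(7.43−4.8)²/(2·1.9²)) = 0.209970·exp(-0.95802) = 0.0805553] × [0.0588723] = 0.00474247
  L_2 = [(1/(1.1·√(2π)))·exp(−(7.43−7.2)²/(2·1.1²)) = 0.362675·exp(-0.02186) = 0.354833] × [0.307815] = 0.109223
Multiply by the mixture weights:
  w_1·L_1 = 0.38 × 0.00474247 = 0.00180214
  w_2·L_2 = 0.62 × 0.109223 = 0.0677182
Evidence: 0.00180214 + 0.0677182 = 0.0695203
Responsibility of Population 2: 0.0677182 / 0.0695203 ≈ 0.974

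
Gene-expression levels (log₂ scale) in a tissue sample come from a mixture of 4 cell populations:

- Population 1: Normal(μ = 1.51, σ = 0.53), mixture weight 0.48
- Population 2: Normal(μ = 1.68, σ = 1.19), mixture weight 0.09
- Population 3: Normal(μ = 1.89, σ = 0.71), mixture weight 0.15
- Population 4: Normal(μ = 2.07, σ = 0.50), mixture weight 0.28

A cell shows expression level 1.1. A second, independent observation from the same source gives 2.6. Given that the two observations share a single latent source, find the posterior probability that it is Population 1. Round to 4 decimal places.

0.3928

By Bayes' theorem, P(k | x) = π_k f_k(x) / Σ_j π_j f_j(x).
Since both observations come from the same component, the likelihood for component k is f_k(x₁)·f_k(x₂).
  f_1 = [0.558067] × [0.0908205] = 0.0506839
  f_2 = [0.2977] × [0.248642] = 0.0740208
  f_3 = [0.302561] × [0.340804] = 0.103114
  f_4 = [0.12153] × [0.454939] = 0.0552889
Prior × likelihood for each component:
  π_1·f_1 = 0.48 × 0.0506839 = 0.0243283
  π_2·f_2 = 0.09 × 0.0740208 = 0.00666187
  π_3·f_3 = 0.15 × 0.103114 = 0.0154671
  π_4·f_4 = 0.28 × 0.0552889 = 0.0154809
Normaliser: 0.0243283 + 0.00666187 + 0.0154671 + 0.0154809 = 0.0619381
P(Population 1 | x) ≈ 0.3928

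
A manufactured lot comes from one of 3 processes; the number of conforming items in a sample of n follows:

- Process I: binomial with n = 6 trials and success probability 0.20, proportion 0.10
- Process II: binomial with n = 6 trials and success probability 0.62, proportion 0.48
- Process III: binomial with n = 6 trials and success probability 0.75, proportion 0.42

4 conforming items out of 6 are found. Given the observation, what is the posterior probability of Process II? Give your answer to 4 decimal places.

The responsibility of component k is π_k f_k(x) divided by Σ_j π_j f_j(x).
Component likelihoods at x = 4 conforming items out of 6:
  L_I = C(6,4)·0.20^4·0.80^2 = 15·0.0016·0.64 = 0.01536
  L_II = C(6,4)·0.62^4·0.38^2 = 15·0.147763·0.1444 = 0.320055
  L_III = C(6,4)·0.75^4·0.25^2 = 15·0.316406·0.0625 = 0.296631
Multiply by the mixture weights:
  π_I·L_I = 0.10 × 0.01536 = 0.001536
  π_II·L_II = 0.48 × 0.320055 = 0.153627
  π_III·L_III = 0.42 × 0.296631 = 0.124585
Normaliser: 0.001536 + 0.153627 + 0.124585 = 0.279748
Responsibility of Process II: 0.153627 / 0.279748 ≈ 0.5492

0.5492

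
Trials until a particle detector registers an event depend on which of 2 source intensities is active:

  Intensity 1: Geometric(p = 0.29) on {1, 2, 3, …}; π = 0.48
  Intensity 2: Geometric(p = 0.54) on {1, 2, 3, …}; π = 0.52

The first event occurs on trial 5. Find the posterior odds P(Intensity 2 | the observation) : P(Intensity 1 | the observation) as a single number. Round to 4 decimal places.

Only the two components matter; the odds are (w_i f_i(x)) / (w_j f_j(x)).
Component likelihoods at x = 5:
  L_1 = 0.29·(1−0.29)^4 = 0.29·0.254117 = 0.0736939
  L_2 = 0.54·(1−0.54)^4 = 0.54·0.0447746 = 0.0241783
Posterior odds = (w_2·L_2) / (w_1·L_1) = (0.52·0.0241783) / (0.48·0.0736939) = 0.0125727 / 0.0353731 ≈ 0.3554

0.3554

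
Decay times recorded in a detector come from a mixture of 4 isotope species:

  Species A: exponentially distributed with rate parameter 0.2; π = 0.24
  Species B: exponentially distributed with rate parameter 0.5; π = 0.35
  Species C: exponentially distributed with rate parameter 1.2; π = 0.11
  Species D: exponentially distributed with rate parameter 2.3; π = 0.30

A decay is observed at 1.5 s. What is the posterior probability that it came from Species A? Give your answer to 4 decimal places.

By Bayes' theorem, P(k | x) = π_k f_k(x) / Σ_j π_j f_j(x).
Evaluate each component's likelihood at the observed value:
  p_A = 0.148164
  p_B = 0.236183
  p_C = 0.198359
  p_D = 0.073015
Weight by the priors:
  π_A·p_A = 0.24 × 0.148164 = 0.0355593
  π_B·p_B = 0.35 × 0.236183 = 0.0826641
  π_C·p_C = 0.11 × 0.198359 = 0.0218195
  π_D·p_D = 0.30 × 0.073015 = 0.0219045
Marginal: 0.0355593 + 0.0826641 + 0.0218195 + 0.0219045 = 0.161947
P(Species A | data) = 0.0355593 / 0.161947 ≈ 0.2196

0.2196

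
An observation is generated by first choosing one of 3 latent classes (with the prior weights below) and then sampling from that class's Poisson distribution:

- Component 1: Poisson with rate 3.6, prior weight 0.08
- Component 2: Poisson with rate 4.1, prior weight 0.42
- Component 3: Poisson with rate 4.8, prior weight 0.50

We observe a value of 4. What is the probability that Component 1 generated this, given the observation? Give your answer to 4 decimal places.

0.0813

By Bayes' theorem, P(k | x) = π_k f_k(x) / Σ_j π_j f_j(x).
Poisson probabilities:
  L_1 = 0.191222
  L_2 = 0.195127
  L_3 = 0.182029
Prior × likelihood for each component:
  π_1·L_1 = 0.08 × 0.191222 = 0.0152978
  π_2·L_2 = 0.42 × 0.195127 = 0.0819532
  π_3·L_3 = 0.50 × 0.182029 = 0.0910144
Evidence: 0.0152978 + 0.0819532 + 0.0910144 = 0.188265
Responsibility of Component 1: 0.0152978 / 0.188265 ≈ 0.0813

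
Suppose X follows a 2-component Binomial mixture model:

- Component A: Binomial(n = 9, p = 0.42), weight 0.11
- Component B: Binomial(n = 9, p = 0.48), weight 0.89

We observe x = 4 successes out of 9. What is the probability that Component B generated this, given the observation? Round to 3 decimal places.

Posterior ∝ prior × likelihood, so P(k | x) ∝ w_k f_k(x); normalise over all components.
Binomial probabilities:
  p_A = C(9,4)·0.42^4·0.58^5 = 126·0.031117·0.0656357 = 0.25734
  p_B = C(9,4)·0.48^4·0.52^5 = 126·0.0530842·0.0380204 = 0.254303
Weight by the priors:
  w_A·p_A = 0.11 × 0.25734 = 0.0283074
  w_B·p_B = 0.89 × 0.254303 = 0.22633
Evidence: 0.0283074 + 0.22633 = 0.254637
So the posterior for Component B is 0.22633 / 0.254637 ≈ 0.889.

0.889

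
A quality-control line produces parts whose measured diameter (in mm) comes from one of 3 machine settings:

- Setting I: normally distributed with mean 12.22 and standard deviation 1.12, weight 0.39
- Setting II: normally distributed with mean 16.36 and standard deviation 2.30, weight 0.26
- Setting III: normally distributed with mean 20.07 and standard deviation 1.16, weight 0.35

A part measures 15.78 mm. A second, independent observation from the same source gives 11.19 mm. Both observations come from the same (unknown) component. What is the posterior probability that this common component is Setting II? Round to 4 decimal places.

The responsibility of component k is π_k f_k(x) divided by Σ_j π_j f_j(x).
Since both observations come from the same component, the likelihood for component k is f_k(x₁)·f_k(x₂).
  p_I = [0.00227921] × [0.233368] = 0.000531895
  p_II = [0.168025] × [0.0138675] = 0.00233008
  p_III = [0.000368533] × [6.47534e-14] = 2.38637e-17
Weight by the priors:
  π_I·p_I = 0.39 × 0.000531895 = 0.000207439
  π_II·p_II = 0.26 × 0.00233008 = 0.000605821
  π_III·p_III = 0.35 × 2.38637e-17 = 8.35231e-18
Sum: 0.000207439 + 0.000605821 + 8.35231e-18 = 0.00081326
P(Setting II | x) = 0.000605821 / 0.00081326 ≈ 0.7449

0.7449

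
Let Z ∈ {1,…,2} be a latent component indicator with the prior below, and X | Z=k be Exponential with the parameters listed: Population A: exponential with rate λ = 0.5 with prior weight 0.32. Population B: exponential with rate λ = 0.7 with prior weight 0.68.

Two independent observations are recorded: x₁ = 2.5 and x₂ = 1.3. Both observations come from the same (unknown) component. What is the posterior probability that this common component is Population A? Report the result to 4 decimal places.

By Bayes' theorem, P(k | x) = π_k f_k(x) / Σ_j π_j f_j(x).
Since both observations come from the same component, the likelihood for component k is f_k(x₁)·f_k(x₂).
  p_A = [0.143252] × [0.261023] = 0.0373922
  p_B = [0.121642] × [0.281767] = 0.0342746
Prior × likelihood for each component:
  π_A·p_A = 0.32 × 0.0373922 = 0.0119655
  π_B·p_B = 0.68 × 0.0342746 = 0.0233067
Denominator: 0.0119655 + 0.0233067 = 0.0352722
P(Population A | x) = 0.0119655 / 0.0352722 ≈ 0.3392

0.3392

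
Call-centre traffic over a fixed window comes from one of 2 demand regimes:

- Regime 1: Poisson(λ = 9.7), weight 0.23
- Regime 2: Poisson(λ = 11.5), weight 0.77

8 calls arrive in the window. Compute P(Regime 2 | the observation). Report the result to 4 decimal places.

The responsibility of component k is π_k f_k(x) divided by Σ_j π_j f_j(x).
Component likelihoods at x = 8 calls:
  L_1 = 0.119123
  L_2 = 0.0768556
Unnormalised posteriors:
  π_1·L_1 = 0.23 × 0.119123 = 0.0273984
  π_2·L_2 = 0.77 × 0.0768556 = 0.0591788
Normaliser: 0.0273984 + 0.0591788 = 0.0865772
Responsibility of Regime 2: 0.0591788 / 0.0865772 ≈ 0.6835

0.6835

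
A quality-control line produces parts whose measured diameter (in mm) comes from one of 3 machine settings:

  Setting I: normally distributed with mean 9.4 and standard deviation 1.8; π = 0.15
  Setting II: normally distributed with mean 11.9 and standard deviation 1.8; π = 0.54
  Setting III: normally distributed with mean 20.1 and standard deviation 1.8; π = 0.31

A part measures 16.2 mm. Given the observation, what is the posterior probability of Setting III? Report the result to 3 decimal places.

Apply Bayes' rule: the posterior for each component is proportional to its prior times its likelihood at x.
Component likelihoods at x = 16.2 mm:
  f_I = 0.00017644
  f_II = 0.0127769
  f_III = 0.0211959
Prior × likelihood for each component:
  π_I·f_I = 0.15 × 0.00017644 = 2.64661e-05
  π_II·f_II = 0.54 × 0.0127769 = 0.0068995
  π_III·f_III = 0.31 × 0.0211959 = 0.00657073
Marginal: 2.64661e-05 + 0.0068995 + 0.00657073 = 0.0134967
P(Setting III | the observation) = 0.00657073 / 0.0134967 ≈ 0.487

0.487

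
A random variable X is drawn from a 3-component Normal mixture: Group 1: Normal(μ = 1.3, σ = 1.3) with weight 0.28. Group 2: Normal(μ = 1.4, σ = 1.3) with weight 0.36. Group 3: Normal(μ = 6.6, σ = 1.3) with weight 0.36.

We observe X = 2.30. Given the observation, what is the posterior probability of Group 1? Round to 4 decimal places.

0.4224

The responsibility of component k is π_k f_k(x) divided by Σ_j π_j f_j(x).
Normal densities:
  p_1 = (1/(1.3·√(2π)))·exp(−(2.30−1.3)²/(2·1.3²)) = 0.306879·exp(-0.29586) = 0.228285
  p_2 = (1/(1.3·√(2π)))·exp(−(2.30−1.4)²/(2·1.3²)) = 0.306879·exp(-0.23964) = 0.241485
  p_3 = (1/(1.3·√(2π)))·exp(−(2.30−6.6)²/(2·1.3²)) = 0.306879·exp(-5.47041) = 0.0012918
Prior × likelihood for each component:
  π_1·p_1 = 0.28 × 0.228285 = 0.0639198
  π_2·p_2 = 0.36 × 0.241485 = 0.0869346
  π_3·p_3 = 0.36 × 0.0012918 = 0.000465049
Normaliser: 0.0639198 + 0.0869346 + 0.000465049 = 0.151319
P(Group 1 | the observation) = 0.0639198 / 0.151319 ≈ 0.4224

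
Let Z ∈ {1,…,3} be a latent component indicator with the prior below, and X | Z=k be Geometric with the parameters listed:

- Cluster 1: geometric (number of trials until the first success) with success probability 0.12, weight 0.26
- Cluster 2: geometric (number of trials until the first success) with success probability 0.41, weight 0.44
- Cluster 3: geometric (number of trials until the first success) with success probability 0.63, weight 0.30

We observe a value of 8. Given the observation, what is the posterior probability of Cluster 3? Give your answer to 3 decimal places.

P(component k | x) = w_k·f_k(x) / marginal(x), where marginal(x) = Σ_j w_j·f_j(x).
Geometric probabilities:
  L_1 = 0.0490411
  L_2 = 0.0102035
  L_3 = 0.000598071
Prior × likelihood for each component:
  w_1·L_1 = 0.26 × 0.0490411 = 0.0127507
  w_2·L_2 = 0.44 × 0.0102035 = 0.00448953
  w_3·L_3 = 0.30 × 0.000598071 = 0.000179421
Sum: 0.0127507 + 0.00448953 + 0.000179421 = 0.0174196
P(Cluster 3 | x) ≈ 0.010

0.010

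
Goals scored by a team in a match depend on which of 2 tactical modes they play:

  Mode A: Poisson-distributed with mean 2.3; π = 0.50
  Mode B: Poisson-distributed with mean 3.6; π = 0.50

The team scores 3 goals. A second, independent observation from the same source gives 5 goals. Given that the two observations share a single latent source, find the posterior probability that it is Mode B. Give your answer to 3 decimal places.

0.728

By Bayes' theorem, P(k | x) = w_k f_k(x) / Σ_j w_j f_j(x).
Since both observations come from the same component, the likelihood for component k is f_k(x₁)·f_k(x₂).
  f_A = [e^(−2.3)·2.3^3/3! = 0.203308] × [0.053775] = 0.0109329
  f_B = [e^(−3.6)·3.6^3/3! = 0.212469] × [0.13768] = 0.0292528
Weight by the priors:
  w_A·f_A = 0.50 × 0.0109329 = 0.00546645
  w_B·f_B = 0.50 × 0.0292528 = 0.0146264
Marginal: 0.00546645 + 0.0146264 = 0.0200928
So the posterior for Mode B is 0.0146264 / 0.0200928 ≈ 0.728.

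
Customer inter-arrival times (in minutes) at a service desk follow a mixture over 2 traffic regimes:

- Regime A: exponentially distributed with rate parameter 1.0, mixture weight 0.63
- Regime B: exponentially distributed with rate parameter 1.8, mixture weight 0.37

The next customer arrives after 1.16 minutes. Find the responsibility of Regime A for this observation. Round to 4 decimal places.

Apply Bayes' rule: the posterior for each component is proportional to its prior times its likelihood at x.
Evaluate each component's likelihood at the observed value:
  f_A = 1.0·e^(−1.0·1.16) = 1.0·e^(−1.1600) = 0.313486
  f_B = 1.8·e^(−1.8·1.16) = 1.8·e^(−2.0880) = 0.223083
Multiply by the mixture weights:
  π_A·f_A = 0.63 × 0.313486 = 0.197496
  π_B·f_B = 0.37 × 0.223083 = 0.0825405
Marginal: 0.197496 + 0.0825405 = 0.280037
P(Regime A | the observation) ≈ 0.7053

0.7053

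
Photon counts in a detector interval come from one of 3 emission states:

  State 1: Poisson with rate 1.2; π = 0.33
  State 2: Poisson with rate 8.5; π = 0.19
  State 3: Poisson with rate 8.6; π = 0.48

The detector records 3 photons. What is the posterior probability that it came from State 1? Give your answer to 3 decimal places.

The responsibility of component k is w_k f_k(x) divided by Σ_j w_j f_j(x).
Evaluate each component's likelihood at the observed value:
  p_1 = 0.0867439
  p_2 = 0.0208258
  p_3 = 0.0195169
Weight by the priors:
  w_1·p_1 = 0.33 × 0.0867439 = 0.0286255
  w_2·p_2 = 0.19 × 0.0208258 = 0.00395691
  w_3·p_3 = 0.48 × 0.0195169 = 0.00936813
Evidence: 0.0286255 + 0.00395691 + 0.00936813 = 0.0419505
Responsibility of State 1: 0.0286255 / 0.0419505 ≈ 0.682

0.682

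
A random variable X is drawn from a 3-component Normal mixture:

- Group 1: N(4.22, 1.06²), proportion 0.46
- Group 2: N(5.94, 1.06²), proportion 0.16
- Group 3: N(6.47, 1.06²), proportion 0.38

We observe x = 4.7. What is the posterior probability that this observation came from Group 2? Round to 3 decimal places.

Posterior ∝ prior × likelihood, so P(k | x) ∝ P(Z=k) f_k(x); normalise over all components.
Component likelihoods at x = 4.7:
  f_1 = (1/(1.06·√(2π)))·exp(−(4.7−4.22)²/(2·1.06²)) = 0.376361·exp(-0.10253) = 0.339686
  f_2 = (1/(1.06·√(2π)))·exp(−(4.7−5.94)²/(2·1.06²)) = 0.376361·exp(-0.68423) = 0.189866
  f_3 = (1/(1.06·√(2π)))·exp(−(4.7−6.47)²/(2·1.06²)) = 0.376361·exp(-1.39413) = 0.0933553
Weight by the priors:
  P(Z=1)·f_1 = 0.46 × 0.339686 = 0.156255
  P(Z=2)·f_2 = 0.16 × 0.189866 = 0.0303786
  P(Z=3)·f_3 = 0.38 × 0.0933553 = 0.035475
Denominator: 0.156255 + 0.0303786 + 0.035475 = 0.222109
Responsibility of Group 2: 0.0303786 / 0.222109 ≈ 0.137

0.137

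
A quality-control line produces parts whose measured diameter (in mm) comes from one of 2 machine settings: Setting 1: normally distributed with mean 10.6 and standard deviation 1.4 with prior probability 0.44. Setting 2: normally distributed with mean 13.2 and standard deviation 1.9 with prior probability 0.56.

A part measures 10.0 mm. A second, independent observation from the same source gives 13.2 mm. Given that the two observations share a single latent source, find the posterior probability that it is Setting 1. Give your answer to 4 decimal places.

0.4929

P(component k | x) = P(Z=k)·f_k(x) / marginal(x), where marginal(x) = Σ_j P(Z=j)·f_j(x).
Since both observations come from the same component, the likelihood for component k is f_k(x₁)·f_k(x₂).
  p_1 = [(1/(1.4·√(2π)))·exp(−(10.0−10.6)²/(2·1.4²)) = 0.284959·exp(-0.09184) = 0.259955] × [0.0507979] = 0.0132052
  p_2 = [(1/(1.9·√(2π)))·exp(−(10.0−13.2)²/(2·1.9²)) = 0.209970·exp(-1.41828) = 0.0508398] × [0.20997] = 0.0106748
Unnormalised posteriors:
  P(Z=1)·p_1 = 0.44 × 0.0132052 = 0.00581027
  P(Z=2)·p_2 = 0.56 × 0.0106748 = 0.0059779
Marginal: 0.00581027 + 0.0059779 = 0.0117882
So the posterior for Setting 1 is 0.00581027 / 0.0117882 ≈ 0.4929.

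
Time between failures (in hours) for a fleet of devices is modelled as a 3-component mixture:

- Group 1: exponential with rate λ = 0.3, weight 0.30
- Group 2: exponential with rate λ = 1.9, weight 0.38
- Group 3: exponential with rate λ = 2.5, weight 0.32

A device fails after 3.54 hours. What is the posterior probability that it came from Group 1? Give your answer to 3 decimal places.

0.969

By Bayes' theorem, P(k | x) = w_k f_k(x) / Σ_j w_j f_j(x).
Exponential densities:
  L_1 = 0.103729
  L_2 = 0.00227871
  L_3 = 0.000358454
Weight by the priors:
  w_1·L_1 = 0.30 × 0.103729 = 0.0311187
  w_2·L_2 = 0.38 × 0.00227871 = 0.00086591
  w_3·L_3 = 0.32 × 0.000358454 = 0.000114705
Evidence: 0.0311187 + 0.00086591 + 0.000114705 = 0.0320993
P(Group 1 | 3.54 hours) ≈ 0.969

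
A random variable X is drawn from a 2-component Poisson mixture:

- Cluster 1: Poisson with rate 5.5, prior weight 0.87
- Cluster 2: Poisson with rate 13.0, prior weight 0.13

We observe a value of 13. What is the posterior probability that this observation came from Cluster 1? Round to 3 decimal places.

P(component k | x) = π_k·f_k(x) / marginal(x), where marginal(x) = Σ_j π_j·f_j(x).
Component likelihoods at x = 13:
  f_1 = 0.00276576
  f_2 = 0.10994
Prior × likelihood for each component:
  π_1·f_1 = 0.87 × 0.00276576 = 0.00240621
  π_2·f_2 = 0.13 × 0.10994 = 0.0142922
Normaliser: 0.00240621 + 0.0142922 = 0.0166984
P(Cluster 1 | data) = 0.00240621 / 0.0166984 ≈ 0.144

0.144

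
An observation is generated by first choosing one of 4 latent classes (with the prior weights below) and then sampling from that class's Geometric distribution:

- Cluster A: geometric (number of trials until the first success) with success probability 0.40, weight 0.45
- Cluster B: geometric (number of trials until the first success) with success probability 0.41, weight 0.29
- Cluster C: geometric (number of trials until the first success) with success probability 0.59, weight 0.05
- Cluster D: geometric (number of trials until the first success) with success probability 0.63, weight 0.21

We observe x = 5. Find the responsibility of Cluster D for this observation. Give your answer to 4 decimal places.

0.0604

Posterior ∝ prior × likelihood, so P(k | x) ∝ w_k f_k(x); normalise over all components.
Component likelihoods at x = 5:
  p_A = 0.05184
  p_B = 0.0496812
  p_C = 0.016672
  p_D = 0.0118072
Unnormalised posteriors:
  w_A·p_A = 0.45 × 0.05184 = 0.023328
  w_B·p_B = 0.29 × 0.0496812 = 0.0144075
  w_C·p_C = 0.05 × 0.016672 = 0.000833599
  w_D·p_D = 0.21 × 0.0118072 = 0.00247952
Normaliser: 0.023328 + 0.0144075 + 0.000833599 + 0.00247952 = 0.0410487
Responsibility of Cluster D: 0.00247952 / 0.0410487 ≈ 0.0604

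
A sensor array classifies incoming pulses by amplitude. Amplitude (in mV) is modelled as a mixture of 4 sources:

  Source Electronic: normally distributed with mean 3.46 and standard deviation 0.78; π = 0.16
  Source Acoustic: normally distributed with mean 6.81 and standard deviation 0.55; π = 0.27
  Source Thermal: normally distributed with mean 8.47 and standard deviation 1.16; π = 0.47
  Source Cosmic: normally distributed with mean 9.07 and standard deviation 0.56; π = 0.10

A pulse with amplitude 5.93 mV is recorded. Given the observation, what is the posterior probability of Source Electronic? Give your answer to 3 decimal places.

The responsibility of component k is π_k f_k(x) divided by Σ_j π_j f_j(x).
Component likelihoods at x = 5.93 mV:
  f_Electronic = 0.00339869
  f_Acoustic = 0.201674
  f_Thermal = 0.0312838
  f_Cosmic = 1.06072e-07
Multiply by the mixture weights:
  π_Electronic·f_Electronic = 0.16 × 0.00339869 = 0.00054379
  π_Acoustic·f_Acoustic = 0.27 × 0.201674 = 0.054452
  π_Thermal·f_Thermal = 0.47 × 0.0312838 = 0.0147034
  π_Cosmic·f_Cosmic = 0.10 × 1.06072e-07 = 1.06072e-08
Evidence: 0.00054379 + 0.054452 + 0.0147034 + 1.06072e-08 = 0.0696993
P(Source Electronic | data) = 0.00054379 / 0.0696993 ≈ 0.008

0.008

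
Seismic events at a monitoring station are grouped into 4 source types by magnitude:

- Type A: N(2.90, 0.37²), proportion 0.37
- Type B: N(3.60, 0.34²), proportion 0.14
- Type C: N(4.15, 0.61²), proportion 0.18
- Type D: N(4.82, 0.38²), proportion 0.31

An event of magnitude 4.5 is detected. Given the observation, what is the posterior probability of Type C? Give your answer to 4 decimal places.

0.2997

Apply Bayes' rule: the posterior for each component is proportional to its prior times its likelihood at x.
Normal densities:
  p_A = 9.37783e-05
  p_B = 0.03531
  p_C = 0.554744
  p_D = 0.736442
Multiply by the mixture weights:
  w_A·p_A = 0.37 × 9.37783e-05 = 3.4698e-05
  w_B·p_B = 0.14 × 0.03531 = 0.0049434
  w_C·p_C = 0.18 × 0.554744 = 0.0998539
  w_D·p_D = 0.31 × 0.736442 = 0.228297
Denominator: 3.4698e-05 + 0.0049434 + 0.0998539 + 0.228297 = 0.333129
P(Type C | 4.5) ≈ 0.2997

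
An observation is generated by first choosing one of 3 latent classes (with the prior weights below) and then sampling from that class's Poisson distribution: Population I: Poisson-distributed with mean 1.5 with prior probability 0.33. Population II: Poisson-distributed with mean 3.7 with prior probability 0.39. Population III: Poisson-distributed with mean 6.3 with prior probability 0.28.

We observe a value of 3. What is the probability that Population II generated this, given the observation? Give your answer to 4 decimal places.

P(component k | x) = π_k·f_k(x) / marginal(x), where marginal(x) = Σ_j π_j·f_j(x).
Poisson probabilities:
  p_I = e^(−1.5)·1.5^3/3! = 0.125511
  p_II = e^(−3.7)·3.7^3/3! = 0.20872
  p_III = e^(−6.3)·6.3^3/3! = 0.0765271
Unnormalised posteriors:
  π_I·p_I = 0.33 × 0.125511 = 0.0414185
  π_II·p_II = 0.39 × 0.20872 = 0.0814009
  π_III·p_III = 0.28 × 0.0765271 = 0.0214276
Sum: 0.0414185 + 0.0814009 + 0.0214276 = 0.144247
So the posterior for Population II is 0.0814009 / 0.144247 ≈ 0.5643.

0.5643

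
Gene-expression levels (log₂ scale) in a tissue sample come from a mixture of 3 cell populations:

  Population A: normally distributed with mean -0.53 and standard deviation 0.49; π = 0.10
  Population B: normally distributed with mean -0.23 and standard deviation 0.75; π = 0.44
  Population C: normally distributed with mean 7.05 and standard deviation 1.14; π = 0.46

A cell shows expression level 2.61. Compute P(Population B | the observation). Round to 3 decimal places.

0.688

The responsibility of component k is π_k f_k(x) divided by Σ_j π_j f_j(x).
Component likelihoods at x = 2.61:
  L_A = 9.85505e-10
  L_B = 0.000409457
  L_C = 0.000177871
Unnormalised posteriors:
  π_A·L_A = 0.10 × 9.85505e-10 = 9.85505e-11
  π_B·L_B = 0.44 × 0.000409457 = 0.000180161
  π_C·L_C = 0.46 × 0.000177871 = 8.18205e-05
Sum: 9.85505e-11 + 0.000180161 + 8.18205e-05 = 0.000261982
Responsibility of Population B: 0.000180161 / 0.000261982 ≈ 0.688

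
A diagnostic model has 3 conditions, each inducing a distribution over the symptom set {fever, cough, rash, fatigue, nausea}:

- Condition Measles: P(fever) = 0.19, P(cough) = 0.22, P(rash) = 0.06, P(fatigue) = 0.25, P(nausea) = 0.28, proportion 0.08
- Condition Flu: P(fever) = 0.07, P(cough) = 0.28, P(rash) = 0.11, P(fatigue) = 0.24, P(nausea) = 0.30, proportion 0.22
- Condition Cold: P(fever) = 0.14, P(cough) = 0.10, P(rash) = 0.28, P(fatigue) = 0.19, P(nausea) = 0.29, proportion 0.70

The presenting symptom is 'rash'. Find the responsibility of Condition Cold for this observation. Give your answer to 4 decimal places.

0.8711

P(component k | x) = P(Z=k)·f_k(x) / marginal(x), where marginal(x) = Σ_j P(Z=j)·f_j(x).
Component likelihoods at x = 'rash':
  p_Measles = P(rash | comp) = 0.06
  p_Flu = P(rash | comp) = 0.11
  p_Cold = P(rash | comp) = 0.28
Weight by the priors:
  P(Z=Measles)·p_Measles = 0.08 × 0.06 = 0.0048
  P(Z=Flu)·p_Flu = 0.22 × 0.11 = 0.0242
  P(Z=Cold)·p_Cold = 0.70 × 0.28 = 0.196
Evidence: 0.0048 + 0.0242 + 0.196 = 0.225
So the posterior for Condition Cold is 0.196 / 0.225 ≈ 0.8711.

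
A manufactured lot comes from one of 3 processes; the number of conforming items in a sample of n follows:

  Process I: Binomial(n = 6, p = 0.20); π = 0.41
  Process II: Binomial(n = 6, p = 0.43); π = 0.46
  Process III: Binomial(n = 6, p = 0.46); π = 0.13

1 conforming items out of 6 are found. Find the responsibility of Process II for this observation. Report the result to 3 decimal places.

0.287

P(component k | x) = w_k·f_k(x) / marginal(x), where marginal(x) = Σ_j w_j·f_j(x).
Component likelihoods at x = 1 conforming items out of 6:
  p_I = C(6,1)·0.20^1·0.80^5 = 6·0.2·0.32768 = 0.393216
  p_II = C(6,1)·0.43^1·0.57^5 = 6·0.43·0.0601692 = 0.155237
  p_III = C(6,1)·0.46^1·0.54^5 = 6·0.46·0.0459165 = 0.12673
Multiply by the mixture weights:
  w_I·p_I = 0.41 × 0.393216 = 0.161219
  w_II·p_II = 0.46 × 0.155237 = 0.0714088
  w_III·p_III = 0.13 × 0.12673 = 0.0164748
Normaliser: 0.161219 + 0.0714088 + 0.0164748 = 0.249102
P(Process II | x) = 0.0714088 / 0.249102 ≈ 0.287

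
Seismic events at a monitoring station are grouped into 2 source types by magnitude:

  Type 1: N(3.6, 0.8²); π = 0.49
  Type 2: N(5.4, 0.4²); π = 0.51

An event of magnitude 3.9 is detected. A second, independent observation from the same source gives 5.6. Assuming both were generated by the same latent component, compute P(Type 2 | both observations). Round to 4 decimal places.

By Bayes' theorem, P(k | x) = P(Z=k) f_k(x) / Σ_j P(Z=j) f_j(x).
Since both observations come from the same component, the likelihood for component k is f_k(x₁)·f_k(x₂).
  f_1 = [(1/(0.8·√(2π)))·exp(−(3.9−3.6)²/(2·0.8²)) = 0.498678·exp(-0.07031) = 0.464819] × [0.0219104] = 0.0101844
  f_2 = [(1/(0.4·√(2π)))·exp(−(3.9−5.4)²/(2·0.4²)) = 0.997356·exp(-7.03125) = 0.000881489] × [0.880163] = 0.000775854
Prior × likelihood for each component:
  P(Z=1)·f_1 = 0.49 × 0.0101844 = 0.00499033
  P(Z=2)·f_2 = 0.51 × 0.000775854 = 0.000395686
Sum: 0.00499033 + 0.000395686 = 0.00538602
P(Type 2 | data) ≈ 0.0735

0.0735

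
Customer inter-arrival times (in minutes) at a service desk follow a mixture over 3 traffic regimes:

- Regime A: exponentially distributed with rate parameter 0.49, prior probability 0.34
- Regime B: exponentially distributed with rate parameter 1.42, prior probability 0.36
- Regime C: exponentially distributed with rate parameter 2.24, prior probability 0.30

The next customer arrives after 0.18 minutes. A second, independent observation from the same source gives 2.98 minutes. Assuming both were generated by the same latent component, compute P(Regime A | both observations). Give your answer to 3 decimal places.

Posterior ∝ prior × likelihood, so P(k | x) ∝ P(Z=k) f_k(x); normalise over all components.
Since both observations come from the same component, the likelihood for component k is f_k(x₁)·f_k(x₂).
  p_A = [0.448633] × [0.113773] = 0.0510423
  p_B = [1.09972] × [0.0206314] = 0.0226887
  p_C = [1.49672] × [0.00282648] = 0.00423044
Prior × likelihood for each component:
  P(Z=A)·p_A = 0.34 × 0.0510423 = 0.0173544
  P(Z=B)·p_B = 0.36 × 0.0226887 = 0.00816795
  P(Z=C)·p_C = 0.30 × 0.00423044 = 0.00126913
Marginal: 0.0173544 + 0.00816795 + 0.00126913 = 0.0267915
P(Regime A | data) ≈ 0.648

0.648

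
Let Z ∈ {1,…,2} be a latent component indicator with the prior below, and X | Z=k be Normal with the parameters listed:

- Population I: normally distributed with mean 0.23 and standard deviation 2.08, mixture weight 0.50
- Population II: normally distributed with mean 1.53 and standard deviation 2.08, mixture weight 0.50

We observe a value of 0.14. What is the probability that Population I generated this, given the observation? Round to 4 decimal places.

0.5554

Posterior ∝ prior × likelihood, so P(k | x) ∝ w_k f_k(x); normalise over all components.
Component likelihoods at x = 0.14:
  p_I = 0.19162
  p_II = 0.153417
Multiply by the mixture weights:
  w_I·p_I = 0.50 × 0.19162 = 0.0958099
  w_II·p_II = 0.50 × 0.153417 = 0.0767083
Marginal: 0.0958099 + 0.0767083 = 0.172518
P(Population I | 0.14) = 0.0958099 / 0.172518 ≈ 0.5554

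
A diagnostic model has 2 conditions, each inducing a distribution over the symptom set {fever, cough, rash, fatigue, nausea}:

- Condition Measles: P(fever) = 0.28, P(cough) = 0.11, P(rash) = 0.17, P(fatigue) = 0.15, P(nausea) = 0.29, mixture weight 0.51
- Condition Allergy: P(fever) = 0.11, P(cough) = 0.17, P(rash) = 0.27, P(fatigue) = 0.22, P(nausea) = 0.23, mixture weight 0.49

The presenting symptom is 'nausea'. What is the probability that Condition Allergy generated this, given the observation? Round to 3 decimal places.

Apply Bayes' rule: the posterior for each component is proportional to its prior times its likelihood at x.
Component likelihoods at x = 'nausea':
  L_Measles = P(nausea | comp) = 0.29
  L_Allergy = P(nausea | comp) = 0.23
Prior × likelihood for each component:
  w_Measles·L_Measles = 0.51 × 0.29 = 0.1479
  w_Allergy·L_Allergy = 0.49 × 0.23 = 0.1127
Sum: 0.1479 + 0.1127 = 0.2606
Responsibility of Condition Allergy: 0.1127 / 0.2606 ≈ 0.432

0.432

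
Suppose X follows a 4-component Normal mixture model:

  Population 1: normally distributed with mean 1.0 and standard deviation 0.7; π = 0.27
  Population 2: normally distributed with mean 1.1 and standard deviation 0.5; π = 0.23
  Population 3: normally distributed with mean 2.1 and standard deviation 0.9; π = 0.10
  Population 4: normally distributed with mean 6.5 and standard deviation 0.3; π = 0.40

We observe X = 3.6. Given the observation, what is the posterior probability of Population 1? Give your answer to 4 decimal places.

By Bayes' theorem, P(k | x) = π_k f_k(x) / Σ_j π_j f_j(x).
Normal densities:
  p_1 = (1/(0.7·√(2π)))·exp(−(3.6−1.0)²/(2·0.7²)) = 0.569918·exp(-6.89796) = 0.000575528
  p_2 = (1/(0.5·√(2π)))·exp(−(3.6−1.1)²/(2·0.5²)) = 0.797885·exp(-12.50000) = 2.97344e-06
  p_3 = (1/(0.9·√(2π)))·exp(−(3.6−2.1)²/(2·0.9²)) = 0.443269·exp(-1.38889) = 0.11053
  p_4 = (1/(0.3·√(2π)))·exp(−(3.6−6.5)²/(2·0.3²)) = 1.329808·exp(-46.72222) = 6.8012e-21
Weight by the priors:
  π_1·p_1 = 0.27 × 0.000575528 = 0.000155393
  π_2·p_2 = 0.23 × 2.97344e-06 = 6.83891e-07
  π_3·p_3 = 0.10 × 0.11053 = 0.011053
  π_4·p_4 = 0.40 × 6.8012e-21 = 2.72048e-21
Normaliser: 0.000155393 + 6.83891e-07 + 0.011053 + 2.72048e-21 = 0.0112091
P(Population 1 | data) ≈ 0.0139

0.0139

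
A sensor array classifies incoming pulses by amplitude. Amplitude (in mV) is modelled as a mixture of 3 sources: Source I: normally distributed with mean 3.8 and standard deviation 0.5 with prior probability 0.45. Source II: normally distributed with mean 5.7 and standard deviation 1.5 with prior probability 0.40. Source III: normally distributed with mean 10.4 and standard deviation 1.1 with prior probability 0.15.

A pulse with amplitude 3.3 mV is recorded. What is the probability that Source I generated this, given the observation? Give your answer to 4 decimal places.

Posterior ∝ prior × likelihood, so P(k | x) ∝ w_k f_k(x); normalise over all components.
Normal densities:
  f_I = 0.483941
  f_II = 0.0739472
  f_III = 3.25771e-10
Prior × likelihood for each component:
  w_I·f_I = 0.45 × 0.483941 = 0.217774
  w_II·f_II = 0.40 × 0.0739472 = 0.0295789
  w_III·f_III = 0.15 × 3.25771e-10 = 4.88656e-11
Sum: 0.217774 + 0.0295789 + 4.88656e-11 = 0.247353
So the posterior for Source I is 0.217774 / 0.247353 ≈ 0.8804.

0.8804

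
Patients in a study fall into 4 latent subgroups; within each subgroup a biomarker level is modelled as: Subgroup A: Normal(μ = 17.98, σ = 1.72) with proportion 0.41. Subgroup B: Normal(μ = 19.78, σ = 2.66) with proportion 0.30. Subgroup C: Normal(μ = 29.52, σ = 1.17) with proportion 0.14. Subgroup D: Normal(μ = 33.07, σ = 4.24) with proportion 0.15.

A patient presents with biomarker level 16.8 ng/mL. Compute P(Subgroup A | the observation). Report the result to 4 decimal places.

0.7577

The responsibility of component k is π_k f_k(x) divided by Σ_j π_j f_j(x).
Normal densities:
  p_A = (1/(1.72·√(2π)))·exp(−(16.8−17.98)²/(2·1.72²)) = 0.231943·exp(-0.23533) = 0.183307
  p_B = (1/(2.66·√(2π)))·exp(−(16.8−19.78)²/(2·2.66²)) = 0.149978·exp(-0.62754) = 0.0800742
  p_C = (1/(1.17·√(2π)))·exp(−(16.8−29.52)²/(2·1.17²)) = 0.340976·exp(-59.09796) = 7.35877e-27
  p_D = (1/(4.24·√(2π)))·exp(−(16.8−33.07)²/(2·4.24²)) = 0.094090·exp(-7.36230) = 5.97226e-05
Unnormalised posteriors:
  π_A·p_A = 0.41 × 0.183307 = 0.0751559
  π_B·p_B = 0.30 × 0.0800742 = 0.0240223
  π_C·p_C = 0.14 × 7.35877e-27 = 1.03023e-27
  π_D·p_D = 0.15 × 5.97226e-05 = 8.95839e-06
Normaliser: 0.0751559 + 0.0240223 + 1.03023e-27 + 8.95839e-06 = 0.0991871
P(Subgroup A | data) ≈ 0.7577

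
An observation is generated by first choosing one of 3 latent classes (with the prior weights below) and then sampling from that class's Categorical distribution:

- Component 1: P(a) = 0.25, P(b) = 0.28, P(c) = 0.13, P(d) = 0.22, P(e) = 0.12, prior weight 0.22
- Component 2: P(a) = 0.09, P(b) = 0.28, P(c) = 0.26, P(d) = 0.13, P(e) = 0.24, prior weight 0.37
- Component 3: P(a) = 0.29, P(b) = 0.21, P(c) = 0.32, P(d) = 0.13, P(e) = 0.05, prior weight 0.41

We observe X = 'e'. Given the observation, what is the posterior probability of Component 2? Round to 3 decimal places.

Posterior ∝ prior × likelihood, so P(k | x) ∝ π_k f_k(x); normalise over all components.
Categorical probabilities:
  p_1 = 0.12
  p_2 = 0.24
  p_3 = 0.05
Prior × likelihood for each component:
  π_1·p_1 = 0.22 × 0.12 = 0.0264
  π_2·p_2 = 0.37 × 0.24 = 0.0888
  π_3·p_3 = 0.41 × 0.05 = 0.0205
Marginal: 0.0264 + 0.0888 + 0.0205 = 0.1357
So the posterior for Component 2 is 0.0888 / 0.1357 ≈ 0.654.

0.654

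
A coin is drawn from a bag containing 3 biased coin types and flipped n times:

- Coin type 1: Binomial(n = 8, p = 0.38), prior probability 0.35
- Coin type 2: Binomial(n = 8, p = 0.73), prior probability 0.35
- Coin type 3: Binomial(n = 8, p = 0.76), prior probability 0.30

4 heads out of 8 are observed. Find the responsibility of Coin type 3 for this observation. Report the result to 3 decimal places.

0.171

By Bayes' theorem, P(k | x) = P(Z=k) f_k(x) / Σ_j P(Z=j) f_j(x).
Component likelihoods at x = 4 heads out of 8:
  L_1 = 0.215675
  L_2 = 0.105644
  L_3 = 0.0774814
Prior × likelihood for each component:
  P(Z=1)·L_1 = 0.35 × 0.215675 = 0.0754861
  P(Z=2)·L_2 = 0.35 × 0.105644 = 0.0369754
  P(Z=3)·L_3 = 0.30 × 0.0774814 = 0.0232444
Sum: 0.0754861 + 0.0369754 + 0.0232444 = 0.135706
Responsibility of Coin type 3: 0.0232444 / 0.135706 ≈ 0.171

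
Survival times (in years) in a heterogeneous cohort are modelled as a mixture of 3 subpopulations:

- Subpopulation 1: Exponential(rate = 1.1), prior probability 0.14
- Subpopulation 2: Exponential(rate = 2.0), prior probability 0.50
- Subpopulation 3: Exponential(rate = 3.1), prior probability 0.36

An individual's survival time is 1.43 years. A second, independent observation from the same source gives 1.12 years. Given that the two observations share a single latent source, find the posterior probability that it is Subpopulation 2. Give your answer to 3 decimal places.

By Bayes' theorem, P(k | x) = π_k f_k(x) / Σ_j π_j f_j(x).
Since both observations come from the same component, the likelihood for component k is f_k(x₁)·f_k(x₂).
  L_1 = [0.228164] × [0.320879] = 0.0732132
  L_2 = [0.114538] × [0.212917] = 0.024387
  L_3 = [0.0368243] × [0.0962701] = 0.00354508
Prior × likelihood for each component:
  π_1·L_1 = 0.14 × 0.0732132 = 0.0102498
  π_2·L_2 = 0.50 × 0.024387 = 0.0121935
  π_3·L_3 = 0.36 × 0.00354508 = 0.00127623
Marginal: 0.0102498 + 0.0121935 + 0.00127623 = 0.0237196
P(Subpopulation 2 | x) = 0.0121935 / 0.0237196 ≈ 0.514

0.514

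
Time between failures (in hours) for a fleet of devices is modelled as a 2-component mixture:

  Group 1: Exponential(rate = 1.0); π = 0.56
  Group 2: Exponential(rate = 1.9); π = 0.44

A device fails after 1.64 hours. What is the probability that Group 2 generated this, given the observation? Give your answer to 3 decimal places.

0.254

P(component k | x) = w_k·f_k(x) / marginal(x), where marginal(x) = Σ_j w_j·f_j(x).
Exponential densities:
  f_1 = 0.19398
  f_2 = 0.0842349
Prior × likelihood for each component:
  w_1·f_1 = 0.56 × 0.19398 = 0.108629
  w_2·f_2 = 0.44 × 0.0842349 = 0.0370634
Marginal: 0.108629 + 0.0370634 = 0.145692
P(Group 2 | x) = 0.0370634 / 0.145692 ≈ 0.254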